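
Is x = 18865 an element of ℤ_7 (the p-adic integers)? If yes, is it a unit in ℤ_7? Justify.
x ∈ ℤ_7 but not a unit; v_7(x) = 3 > 0

ℤ_7 = {x ∈ ℚ_7 : v_7(x) ≥ 0} and ℤ_7^× = {x ∈ ℤ_7 : v_7(x) = 0}. Here v_7(18865) = v_7(num) − v_7(den) = 3; compare against these criteria.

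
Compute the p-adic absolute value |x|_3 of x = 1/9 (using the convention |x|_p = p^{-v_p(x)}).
|1/9|_3 = 9

Step 1 — compute v_3(x) by factoring powers of 3 out of the numerator and denominator: v_3(1/9) = -2. Step 2 — apply |x|_p = p^{-v_p(x)} = 3^{2} = 9.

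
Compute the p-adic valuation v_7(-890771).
v_7(-890771) = 5

v_7(n) is the largest exponent k such that 7^k divides n. Factor out: -890771 = -7^5 · 53. (Sign doesn't affect v_p.) So v_7(-890771) = 5.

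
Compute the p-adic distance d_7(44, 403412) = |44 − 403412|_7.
d_7(44, 403412) = 1/16807

Step 1 — x − y = 44 − 403412 = -403368. Step 2 — v_7(-403368) = 5 (factor: -403368 = −(7^5 · 24); the sign does not affect v_p). Step 3 — |x − y|_7 = 7^{-5} = 1/16807.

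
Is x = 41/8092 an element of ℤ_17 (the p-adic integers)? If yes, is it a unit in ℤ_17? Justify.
x ∉ ℤ_17 (v_17(x) = -2 < 0)

ℤ_17 = {x ∈ ℚ_17 : v_17(x) ≥ 0} and ℤ_17^× = {x ∈ ℤ_17 : v_17(x) = 0}. Here v_17(41/8092) = v_17(num) − v_17(den) = -2; compare against these criteria.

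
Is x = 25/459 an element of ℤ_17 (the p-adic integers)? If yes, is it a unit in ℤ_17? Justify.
x ∉ ℤ_17 (v_17(x) = -1 < 0)

ℤ_17 = {x ∈ ℚ_17 : v_17(x) ≥ 0} and ℤ_17^× = {x ∈ ℤ_17 : v_17(x) = 0}. Here v_17(25/459) = v_17(num) − v_17(den) = -1; compare against these criteria.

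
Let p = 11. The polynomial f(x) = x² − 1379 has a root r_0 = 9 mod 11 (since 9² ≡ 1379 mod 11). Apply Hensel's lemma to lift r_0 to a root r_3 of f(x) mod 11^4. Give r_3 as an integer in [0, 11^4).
r_3 = 12329 (mod 14641)

Hensel's recurrence: r_{i+1} = r_i − f(r_i)·(f′(r_i))^{-1} mod 11^{i+2}, with f′(x) = 2x. Iterate:
  r_0 = 9 (mod 11)
  r_1 = 108 (mod 121)
  r_2 = 350 (mod 1331)
  r_3 = 12329 (mod 14641)
Final: r_3 = 12329, and one checks f(r_3) ≡ 0 mod 11^4.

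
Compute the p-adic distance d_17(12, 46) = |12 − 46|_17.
d_17(12, 46) = 1/17

Step 1 — x − y = 12 − 46 = -34. Step 2 — v_17(-34) = 1 (factor: -34 = −(17^1 · 2); the sign does not affect v_p). Step 3 — |x − y|_17 = 17^{-1} = 1/17.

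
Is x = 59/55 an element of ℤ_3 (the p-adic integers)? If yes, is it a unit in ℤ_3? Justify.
x ∈ ℤ_3^× (unit); v_3(x) = 0

ℤ_3 = {x ∈ ℚ_3 : v_3(x) ≥ 0} and ℤ_3^× = {x ∈ ℤ_3 : v_3(x) = 0}. Here v_3(59/55) = v_3(num) − v_3(den) = 0; compare against these criteria.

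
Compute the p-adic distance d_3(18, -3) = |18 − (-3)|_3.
d_3(18, -3) = 1/3

Step 1 — x − y = 18 − (-3) = 21. Step 2 — v_3(21) = 1 (factor: 21 = (3^1 · 7); the sign does not affect v_p). Step 3 — |x − y|_3 = 3^{-1} = 1/3.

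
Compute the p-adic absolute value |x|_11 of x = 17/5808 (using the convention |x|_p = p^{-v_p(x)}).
|17/5808|_11 = 121

Step 1 — compute v_11(x) by factoring powers of 11 out of the numerator and denominator: v_11(17/5808) = -2. Step 2 — apply |x|_p = p^{-v_p(x)} = 11^{2} = 121.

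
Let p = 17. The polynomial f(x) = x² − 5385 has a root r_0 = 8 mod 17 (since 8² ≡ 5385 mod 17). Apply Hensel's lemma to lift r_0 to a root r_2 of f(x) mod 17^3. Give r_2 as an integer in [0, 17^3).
r_2 = 1912 (mod 4913)

Hensel's recurrence: r_{i+1} = r_i − f(r_i)·(f′(r_i))^{-1} mod 17^{i+2}, with f′(x) = 2x. Iterate:
  r_0 = 8 (mod 17)
  r_1 = 178 (mod 289)
  r_2 = 1912 (mod 4913)
Final: r_2 = 1912, and one checks f(r_2) ≡ 0 mod 17^3.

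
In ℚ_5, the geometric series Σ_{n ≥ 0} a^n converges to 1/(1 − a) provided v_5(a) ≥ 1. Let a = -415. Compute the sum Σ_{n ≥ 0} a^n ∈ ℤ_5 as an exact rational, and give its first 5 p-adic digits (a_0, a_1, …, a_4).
Σ a^n = 1/(1 − a) = 1/416;  first 5 digits = (1, 2, 2, 2, 3)

v_5(a) = 1 ≥ 1, so the series converges in ℤ_5 to 1/(1 − a) = 1/(1 − (-415)) = 1/416. Expand this rational in ℤ_5: compute digits iteratively via d_i = x_i mod 5, x_{i+1} = (x_i − d_i)/5. The first 5 digits are (1, 2, 2, 2, 3).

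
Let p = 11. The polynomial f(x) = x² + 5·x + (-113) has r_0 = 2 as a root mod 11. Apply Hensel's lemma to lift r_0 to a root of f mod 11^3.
r_2 = 739 (mod 1331)

Hensel: r_{i+1} = r_i − f(r_i)·(f′(r_i))^{-1} mod 11^{i+2}, f′(x) = 2x + 5. Iterate:
  r_0 = 2 (mod 11)
  r_1 = 13 (mod 121)
  r_2 = 739 (mod 1331)
Final: r = 739 satisfies f(r) ≡ 0 mod 11^3.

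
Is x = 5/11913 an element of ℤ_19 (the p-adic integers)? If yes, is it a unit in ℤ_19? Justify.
x ∉ ℤ_19 (v_19(x) = -2 < 0)

ℤ_19 = {x ∈ ℚ_19 : v_19(x) ≥ 0} and ℤ_19^× = {x ∈ ℤ_19 : v_19(x) = 0}. Here v_19(5/11913) = v_19(num) − v_19(den) = -2; compare against these criteria.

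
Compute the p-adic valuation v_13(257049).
v_13(257049) = 4

v_13(n) is the largest exponent k such that 13^k divides n. Factor out: 257049 = 13^4 · 9. (Sign doesn't affect v_p.) So v_13(257049) = 4.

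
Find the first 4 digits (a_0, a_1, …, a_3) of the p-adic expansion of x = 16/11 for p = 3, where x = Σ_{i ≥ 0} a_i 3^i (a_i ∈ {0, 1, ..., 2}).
(a_0, …, a_3) = (2, 2, 2, 1)

v_3(16/11) = 0 (numerator and denominator both coprime to 3), so x ∈ ℤ_3^×. Compute digits iteratively via a_i = x_i mod 3, x_{i+1} = (x_i − a_i)/3, with x_0 = x:
  x_0 = 16/11;  a_0 = 2;  x_1 = (x_0 − 2)/3 = -2/11
  x_1 = -2/11;  a_1 = 2;  x_2 = (x_1 − 2)/3 = -8/11
  x_2 = -8/11;  a_2 = 2;  x_3 = (x_2 − 2)/3 = -10/11
  x_3 = -10/11;  a_3 = 1;  x_4 = (x_3 − 1)/3 = -7/11
Digits: (2, 2, 2, 1).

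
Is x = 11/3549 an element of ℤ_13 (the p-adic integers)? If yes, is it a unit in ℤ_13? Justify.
x ∉ ℤ_13 (v_13(x) = -2 < 0)

ℤ_13 = {x ∈ ℚ_13 : v_13(x) ≥ 0} and ℤ_13^× = {x ∈ ℤ_13 : v_13(x) = 0}. Here v_13(11/3549) = v_13(num) − v_13(den) = -2; compare against these criteria.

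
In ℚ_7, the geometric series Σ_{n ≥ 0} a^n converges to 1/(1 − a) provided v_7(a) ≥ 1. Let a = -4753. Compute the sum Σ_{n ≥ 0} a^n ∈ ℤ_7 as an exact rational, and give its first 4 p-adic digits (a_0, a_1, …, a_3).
Σ a^n = 1/(1 − a) = 1/4754;  first 4 digits = (1, 0, 1, 0)

v_7(a) = 2 ≥ 1, so the series converges in ℤ_7 to 1/(1 − a) = 1/(1 − (-4753)) = 1/4754. Expand this rational in ℤ_7: compute digits iteratively via d_i = x_i mod 7, x_{i+1} = (x_i − d_i)/7. The first 4 digits are (1, 0, 1, 0).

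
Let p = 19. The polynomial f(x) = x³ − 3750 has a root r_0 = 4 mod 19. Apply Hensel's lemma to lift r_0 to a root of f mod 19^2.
r_1 = 156 (mod 361)

Hensel: r_{i+1} = r_i − f(r_i)/f′(r_i) mod 19^{i+2}, where f′(x) = 3x². Iterate:
  r_0 = 4 (mod 19)
  r_1 = 156 (mod 361)
Final: r = 156 with f(r) ≡ 0 mod 19^2.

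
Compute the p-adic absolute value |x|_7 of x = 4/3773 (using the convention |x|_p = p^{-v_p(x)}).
|4/3773|_7 = 343

Step 1 — compute v_7(x) by factoring powers of 7 out of the numerator and denominator: v_7(4/3773) = -3. Step 2 — apply |x|_p = p^{-v_p(x)} = 7^{3} = 343.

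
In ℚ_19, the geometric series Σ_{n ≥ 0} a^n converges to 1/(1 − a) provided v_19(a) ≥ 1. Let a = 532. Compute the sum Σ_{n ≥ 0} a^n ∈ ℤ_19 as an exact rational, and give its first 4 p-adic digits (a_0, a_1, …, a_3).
Σ a^n = 1/(1 − a) = -1/531;  first 4 digits = (1, 9, 6, 10)

v_19(a) = 1 ≥ 1, so the series converges in ℤ_19 to 1/(1 − a) = 1/(1 − 532) = -1/531. Expand this rational in ℤ_19: compute digits iteratively via d_i = x_i mod 19, x_{i+1} = (x_i − d_i)/19. The first 4 digits are (1, 9, 6, 10).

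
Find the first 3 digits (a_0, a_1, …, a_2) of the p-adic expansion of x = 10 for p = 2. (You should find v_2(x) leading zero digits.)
(a_0, …, a_2) = (0, 1, 0)

v_2(10) = 1, so a_0 = ... = a_0 = 0. Factor out: x = 2^1 · u with u = 5 a unit in ℤ_2. Expand u iteratively via a_{v+i} = u_i mod 2, u_{i+1} = (u_i − a_{v+i})/2:
  u_0 = 5;  a_1 = 1;  u_1 = (u_0 − 1)/2 = 2
  u_1 = 2;  a_2 = 0;  u_2 = (u_1 − 0)/2 = 1
Digits: (0, 1, 0).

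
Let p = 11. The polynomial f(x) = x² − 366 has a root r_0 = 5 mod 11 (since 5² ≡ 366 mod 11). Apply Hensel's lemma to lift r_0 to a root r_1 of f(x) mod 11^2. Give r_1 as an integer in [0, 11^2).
r_1 = 27 (mod 121)

Hensel's recurrence: r_{i+1} = r_i − f(r_i)·(f′(r_i))^{-1} mod 11^{i+2}, with f′(x) = 2x. Iterate:
  r_0 = 5 (mod 11)
  r_1 = 27 (mod 121)
Final: r_1 = 27, and one checks f(r_1) ≡ 0 mod 11^2.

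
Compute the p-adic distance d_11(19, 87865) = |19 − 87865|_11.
d_11(19, 87865) = 1/14641

Step 1 — x − y = 19 − 87865 = -87846. Step 2 — v_11(-87846) = 4 (factor: -87846 = −(11^4 · 6); the sign does not affect v_p). Step 3 — |x − y|_11 = 11^{-4} = 1/14641.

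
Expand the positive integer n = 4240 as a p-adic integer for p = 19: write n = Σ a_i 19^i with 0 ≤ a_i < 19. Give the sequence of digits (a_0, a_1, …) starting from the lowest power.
(a_0, a_1, …) = (3, 14, 11)

Repeated division by 19 gives the digits low-to-high: 4240 = 3 + 14·19^1 + 11·19^2. Digit sequence: (3, 14, 11).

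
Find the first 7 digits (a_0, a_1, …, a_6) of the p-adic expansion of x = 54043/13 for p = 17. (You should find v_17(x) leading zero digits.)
(a_0, …, a_6) = (0, 0, 0, 10, 6, 14, 7)

v_17(54043/13) = 3, so a_0 = ... = a_2 = 0. Factor out: x = 17^3 · u with u = 11/13 a unit in ℤ_17. Expand u iteratively via a_{v+i} = u_i mod 17, u_{i+1} = (u_i − a_{v+i})/17:
  u_0 = 11/13;  a_3 = 10;  u_1 = (u_0 − 10)/17 = -7/13
  u_1 = -7/13;  a_4 = 6;  u_2 = (u_1 − 6)/17 = -5/13
  u_2 = -5/13;  a_5 = 14;  u_3 = (u_2 − 14)/17 = -11/13
  u_3 = -11/13;  a_6 = 7;  u_4 = (u_3 − 7)/17 = -6/13
Digits: (0, 0, 0, 10, 6, 14, 7).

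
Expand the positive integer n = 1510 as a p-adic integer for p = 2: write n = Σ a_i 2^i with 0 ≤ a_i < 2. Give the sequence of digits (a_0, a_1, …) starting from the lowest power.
(a_0, a_1, …) = (0, 1, 1, 0, 0, 1, 1, 1, 1, 0, 1)

Repeated division by 2 gives the digits low-to-high: 1510 = 1·2^1 + 1·2^2 + 1·2^5 + 1·2^6 + 1·2^7 + 1·2^8 + 1·2^10. Digit sequence: (0, 1, 1, 0, 0, 1, 1, 1, 1, 0, 1).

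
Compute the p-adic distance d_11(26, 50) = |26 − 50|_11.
d_11(26, 50) = 1

Step 1 — x − y = 26 − 50 = -24. Step 2 — v_11(-24) = 0 (factor: -24 = −(11^0 · 24); the sign does not affect v_p). Step 3 — |x − y|_11 = 11^{0} = 1.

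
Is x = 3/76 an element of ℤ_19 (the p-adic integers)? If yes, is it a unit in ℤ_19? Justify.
x ∉ ℤ_19 (v_19(x) = -1 < 0)

ℤ_19 = {x ∈ ℚ_19 : v_19(x) ≥ 0} and ℤ_19^× = {x ∈ ℤ_19 : v_19(x) = 0}. Here v_19(3/76) = v_19(num) − v_19(den) = -1; compare against these criteria.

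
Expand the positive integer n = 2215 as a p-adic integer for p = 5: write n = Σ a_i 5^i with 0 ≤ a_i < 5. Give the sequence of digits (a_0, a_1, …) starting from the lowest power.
(a_0, a_1, …) = (0, 3, 3, 2, 3)

Repeated division by 5 gives the digits low-to-high: 2215 = 3·5^1 + 3·5^2 + 2·5^3 + 3·5^4. Digit sequence: (0, 3, 3, 2, 3).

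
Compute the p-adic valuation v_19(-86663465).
v_19(-86663465) = 5

v_19(n) is the largest exponent k such that 19^k divides n. Factor out: -86663465 = -19^5 · 35. (Sign doesn't affect v_p.) So v_19(-86663465) = 5.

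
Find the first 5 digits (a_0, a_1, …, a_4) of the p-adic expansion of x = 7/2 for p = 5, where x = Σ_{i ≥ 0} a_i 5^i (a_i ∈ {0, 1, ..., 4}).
(a_0, …, a_4) = (1, 3, 2, 2, 2)

v_5(7/2) = 0 (numerator and denominator both coprime to 5), so x ∈ ℤ_5^×. Compute digits iteratively via a_i = x_i mod 5, x_{i+1} = (x_i − a_i)/5, with x_0 = x:
  x_0 = 7/2;  a_0 = 1;  x_1 = (x_0 − 1)/5 = 1/2
  x_1 = 1/2;  a_1 = 3;  x_2 = (x_1 − 3)/5 = -1/2
  x_2 = -1/2;  a_2 = 2;  x_3 = (x_2 − 2)/5 = -1/2
  x_3 = -1/2;  a_3 = 2;  x_4 = (x_3 − 2)/5 = -1/2
  x_4 = -1/2;  a_4 = 2;  x_5 = (x_4 − 2)/5 = -1/2
Digits: (1, 3, 2, 2, 2).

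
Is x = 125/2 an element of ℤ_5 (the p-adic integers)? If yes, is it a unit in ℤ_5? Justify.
x ∈ ℤ_5 but not a unit; v_5(x) = 3 > 0

ℤ_5 = {x ∈ ℚ_5 : v_5(x) ≥ 0} and ℤ_5^× = {x ∈ ℤ_5 : v_5(x) = 0}. Here v_5(125/2) = v_5(num) − v_5(den) = 3; compare against these criteria.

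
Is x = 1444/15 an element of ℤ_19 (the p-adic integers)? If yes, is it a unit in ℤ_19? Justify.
x ∈ ℤ_19 but not a unit; v_19(x) = 2 > 0

ℤ_19 = {x ∈ ℚ_19 : v_19(x) ≥ 0} and ℤ_19^× = {x ∈ ℤ_19 : v_19(x) = 0}. Here v_19(1444/15) = v_19(num) − v_19(den) = 2; compare against these criteria.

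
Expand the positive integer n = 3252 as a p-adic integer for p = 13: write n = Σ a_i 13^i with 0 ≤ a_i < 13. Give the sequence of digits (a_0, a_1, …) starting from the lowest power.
(a_0, a_1, …) = (2, 3, 6, 1)

Repeated division by 13 gives the digits low-to-high: 3252 = 2 + 3·13^1 + 6·13^2 + 1·13^3. Digit sequence: (2, 3, 6, 1).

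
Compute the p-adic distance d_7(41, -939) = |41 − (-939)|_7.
d_7(41, -939) = 1/49

Step 1 — x − y = 41 − (-939) = 980. Step 2 — v_7(980) = 2 (factor: 980 = (7^2 · 20); the sign does not affect v_p). Step 3 — |x − y|_7 = 7^{-2} = 1/49.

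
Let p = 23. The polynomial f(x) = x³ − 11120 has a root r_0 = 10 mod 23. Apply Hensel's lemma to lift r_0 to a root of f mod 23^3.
r_2 = 4840 (mod 12167)

Hensel: r_{i+1} = r_i − f(r_i)/f′(r_i) mod 23^{i+2}, where f′(x) = 3x². Iterate:
  r_0 = 10 (mod 23)
  r_1 = 79 (mod 529)
  r_2 = 4840 (mod 12167)
Final: r = 4840 with f(r) ≡ 0 mod 23^3.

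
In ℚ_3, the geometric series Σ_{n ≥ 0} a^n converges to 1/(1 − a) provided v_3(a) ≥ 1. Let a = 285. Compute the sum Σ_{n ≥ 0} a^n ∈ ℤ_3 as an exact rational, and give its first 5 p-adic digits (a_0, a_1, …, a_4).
Σ a^n = 1/(1 − a) = -1/284;  first 5 digits = (1, 2, 2, 2, 1)

v_3(a) = 1 ≥ 1, so the series converges in ℤ_3 to 1/(1 − a) = 1/(1 − 285) = -1/284. Expand this rational in ℤ_3: compute digits iteratively via d_i = x_i mod 3, x_{i+1} = (x_i − d_i)/3. The first 5 digits are (1, 2, 2, 2, 1).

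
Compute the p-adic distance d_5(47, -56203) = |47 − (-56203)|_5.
d_5(47, -56203) = 1/3125

Step 1 — x − y = 47 − (-56203) = 56250. Step 2 — v_5(56250) = 5 (factor: 56250 = (5^5 · 18); the sign does not affect v_p). Step 3 — |x − y|_5 = 5^{-5} = 1/3125.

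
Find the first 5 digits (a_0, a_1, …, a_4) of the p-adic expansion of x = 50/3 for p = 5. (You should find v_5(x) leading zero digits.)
(a_0, …, a_4) = (0, 0, 4, 1, 3)

v_5(50/3) = 2, so a_0 = ... = a_1 = 0. Factor out: x = 5^2 · u with u = 2/3 a unit in ℤ_5. Expand u iteratively via a_{v+i} = u_i mod 5, u_{i+1} = (u_i − a_{v+i})/5:
  u_0 = 2/3;  a_2 = 4;  u_1 = (u_0 − 4)/5 = -2/3
  u_1 = -2/3;  a_3 = 1;  u_2 = (u_1 − 1)/5 = -1/3
  u_2 = -1/3;  a_4 = 3;  u_3 = (u_2 − 3)/5 = -2/3
Digits: (0, 0, 4, 1, 3).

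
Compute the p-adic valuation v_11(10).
v_11(10) = 0

v_11(n) is the largest exponent k such that 11^k divides n. Factor out: 10 = 11^0 · 10. (Sign doesn't affect v_p.) So v_11(10) = 0.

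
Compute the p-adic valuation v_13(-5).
v_13(-5) = 0

v_13(n) is the largest exponent k such that 13^k divides n. Factor out: -5 = -13^0 · 5. (Sign doesn't affect v_p.) So v_13(-5) = 0.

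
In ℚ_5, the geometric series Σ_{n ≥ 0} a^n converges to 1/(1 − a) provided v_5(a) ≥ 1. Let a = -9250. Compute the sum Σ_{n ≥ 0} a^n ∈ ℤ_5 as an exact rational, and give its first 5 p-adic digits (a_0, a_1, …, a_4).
Σ a^n = 1/(1 − a) = 1/9251;  first 5 digits = (1, 0, 0, 1, 0)

v_5(a) = 3 ≥ 1, so the series converges in ℤ_5 to 1/(1 − a) = 1/(1 − (-9250)) = 1/9251. Expand this rational in ℤ_5: compute digits iteratively via d_i = x_i mod 5, x_{i+1} = (x_i − d_i)/5. The first 5 digits are (1, 0, 0, 1, 0).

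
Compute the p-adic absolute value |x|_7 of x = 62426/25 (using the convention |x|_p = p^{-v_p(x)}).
|62426/25|_7 = 1/2401

Step 1 — compute v_7(x) by factoring powers of 7 out of the numerator and denominator: v_7(62426/25) = 4. Step 2 — apply |x|_p = p^{-v_p(x)} = 7^{-4} = 1/2401.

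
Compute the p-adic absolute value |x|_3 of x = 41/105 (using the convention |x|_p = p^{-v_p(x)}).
|41/105|_3 = 3

Step 1 — compute v_3(x) by factoring powers of 3 out of the numerator and denominator: v_3(41/105) = -1. Step 2 — apply |x|_p = p^{-v_p(x)} = 3^{1} = 3.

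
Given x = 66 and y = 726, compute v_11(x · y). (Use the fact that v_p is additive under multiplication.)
v_11(47916) = 3

v_p(x) = 1 (factor: 66 = 11^1 · 6); v_p(y) = 2 (factor: 726 = 11^2 · 6). Additivity: v_p(xy) = v_p(x) + v_p(y) = 1 + 2 = 3. (Direct check: xy = 47916 = 11^3 · (36).)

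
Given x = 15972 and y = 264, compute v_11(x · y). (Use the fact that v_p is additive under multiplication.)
v_11(4216608) = 4

v_p(x) = 3 (factor: 15972 = 11^3 · 12); v_p(y) = 1 (factor: 264 = 11^1 · 24). Additivity: v_p(xy) = v_p(x) + v_p(y) = 3 + 1 = 4. (Direct check: xy = 4216608 = 11^4 · (288).)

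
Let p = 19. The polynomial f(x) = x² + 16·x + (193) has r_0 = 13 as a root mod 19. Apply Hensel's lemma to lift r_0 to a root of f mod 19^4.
r_3 = 57450 (mod 130321)

Hensel: r_{i+1} = r_i − f(r_i)·(f′(r_i))^{-1} mod 19^{i+2}, f′(x) = 2x + 16. Iterate:
  r_0 = 13 (mod 19)
  r_1 = 51 (mod 361)
  r_2 = 2578 (mod 6859)
  r_3 = 57450 (mod 130321)
Final: r = 57450 satisfies f(r) ≡ 0 mod 19^4.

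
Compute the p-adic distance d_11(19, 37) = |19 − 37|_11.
d_11(19, 37) = 1

Step 1 — x − y = 19 − 37 = -18. Step 2 — v_11(-18) = 0 (factor: -18 = −(11^0 · 18); the sign does not affect v_p). Step 3 — |x − y|_11 = 11^{0} = 1.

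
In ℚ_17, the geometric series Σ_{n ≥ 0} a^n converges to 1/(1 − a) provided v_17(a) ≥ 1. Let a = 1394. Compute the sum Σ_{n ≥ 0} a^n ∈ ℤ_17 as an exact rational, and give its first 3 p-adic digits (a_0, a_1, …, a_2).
Σ a^n = 1/(1 − a) = -1/1393;  first 3 digits = (1, 14, 13)

v_17(a) = 1 ≥ 1, so the series converges in ℤ_17 to 1/(1 − a) = 1/(1 − 1394) = -1/1393. Expand this rational in ℤ_17: compute digits iteratively via d_i = x_i mod 17, x_{i+1} = (x_i − d_i)/17. The first 3 digits are (1, 14, 13).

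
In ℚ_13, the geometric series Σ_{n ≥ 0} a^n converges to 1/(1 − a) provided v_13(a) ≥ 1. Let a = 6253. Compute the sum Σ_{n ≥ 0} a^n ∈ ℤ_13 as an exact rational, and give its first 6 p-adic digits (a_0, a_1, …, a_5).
Σ a^n = 1/(1 − a) = -1/6252;  first 6 digits = (1, 0, 11, 2, 4, 1)

v_13(a) = 2 ≥ 1, so the series converges in ℤ_13 to 1/(1 − a) = 1/(1 − 6253) = -1/6252. Expand this rational in ℤ_13: compute digits iteratively via d_i = x_i mod 13, x_{i+1} = (x_i − d_i)/13. The first 6 digits are (1, 0, 11, 2, 4, 1).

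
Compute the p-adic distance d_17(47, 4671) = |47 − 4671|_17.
d_17(47, 4671) = 1/289

Step 1 — x − y = 47 − 4671 = -4624. Step 2 — v_17(-4624) = 2 (factor: -4624 = −(17^2 · 16); the sign does not affect v_p). Step 3 — |x − y|_17 = 17^{-2} = 1/289.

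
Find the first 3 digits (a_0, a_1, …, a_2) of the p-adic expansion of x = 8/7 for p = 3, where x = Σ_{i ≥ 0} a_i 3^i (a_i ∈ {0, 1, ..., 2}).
(a_0, …, a_2) = (2, 1, 0)

v_3(8/7) = 0 (numerator and denominator both coprime to 3), so x ∈ ℤ_3^×. Compute digits iteratively via a_i = x_i mod 3, x_{i+1} = (x_i − a_i)/3, with x_0 = x:
  x_0 = 8/7;  a_0 = 2;  x_1 = (x_0 − 2)/3 = -2/7
  x_1 = -2/7;  a_1 = 1;  x_2 = (x_1 − 1)/3 = -3/7
  x_2 = -3/7;  a_2 = 0;  x_3 = (x_2 − 0)/3 = -1/7
Digits: (2, 1, 0).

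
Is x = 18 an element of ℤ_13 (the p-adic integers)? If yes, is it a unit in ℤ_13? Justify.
x ∈ ℤ_13^× (unit); v_13(x) = 0

ℤ_13 = {x ∈ ℚ_13 : v_13(x) ≥ 0} and ℤ_13^× = {x ∈ ℤ_13 : v_13(x) = 0}. Here v_13(18) = v_13(num) − v_13(den) = 0; compare against these criteria.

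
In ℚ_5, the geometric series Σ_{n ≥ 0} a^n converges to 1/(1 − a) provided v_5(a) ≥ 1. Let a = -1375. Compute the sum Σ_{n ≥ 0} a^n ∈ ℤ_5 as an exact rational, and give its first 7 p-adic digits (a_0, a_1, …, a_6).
Σ a^n = 1/(1 − a) = 1/1376;  first 7 digits = (1, 0, 0, 4, 2, 4, 0)

v_5(a) = 3 ≥ 1, so the series converges in ℤ_5 to 1/(1 − a) = 1/(1 − (-1375)) = 1/1376. Expand this rational in ℤ_5: compute digits iteratively via d_i = x_i mod 5, x_{i+1} = (x_i − d_i)/5. The first 7 digits are (1, 0, 0, 4, 2, 4, 0).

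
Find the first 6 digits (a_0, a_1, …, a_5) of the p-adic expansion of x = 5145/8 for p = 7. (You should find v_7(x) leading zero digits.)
(a_0, …, a_5) = (0, 0, 0, 1, 1, 6)

v_7(5145/8) = 3, so a_0 = ... = a_2 = 0. Factor out: x = 7^3 · u with u = 15/8 a unit in ℤ_7. Expand u iteratively via a_{v+i} = u_i mod 7, u_{i+1} = (u_i − a_{v+i})/7:
  u_0 = 15/8;  a_3 = 1;  u_1 = (u_0 − 1)/7 = 1/8
  u_1 = 1/8;  a_4 = 1;  u_2 = (u_1 − 1)/7 = -1/8
  u_2 = -1/8;  a_5 = 6;  u_3 = (u_2 − 6)/7 = -7/8
Digits: (0, 0, 0, 1, 1, 6).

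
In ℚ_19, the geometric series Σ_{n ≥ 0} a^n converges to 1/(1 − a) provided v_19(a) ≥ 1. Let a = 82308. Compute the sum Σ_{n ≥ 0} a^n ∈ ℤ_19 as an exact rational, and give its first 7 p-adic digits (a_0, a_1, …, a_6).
Σ a^n = 1/(1 − a) = -1/82307;  first 7 digits = (1, 0, 0, 12, 0, 0, 11)

v_19(a) = 3 ≥ 1, so the series converges in ℤ_19 to 1/(1 − a) = 1/(1 − 82308) = -1/82307. Expand this rational in ℤ_19: compute digits iteratively via d_i = x_i mod 19, x_{i+1} = (x_i − d_i)/19. The first 7 digits are (1, 0, 0, 12, 0, 0, 11).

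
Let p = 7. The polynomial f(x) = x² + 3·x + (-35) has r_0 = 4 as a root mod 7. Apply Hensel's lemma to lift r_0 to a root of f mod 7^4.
r_3 = 1733 (mod 2401)

Hensel: r_{i+1} = r_i − f(r_i)·(f′(r_i))^{-1} mod 7^{i+2}, f′(x) = 2x + 3. Iterate:
  r_0 = 4 (mod 7)
  r_1 = 18 (mod 49)
  r_2 = 18 (mod 343)
  r_3 = 1733 (mod 2401)
Final: r = 1733 satisfies f(r) ≡ 0 mod 7^4.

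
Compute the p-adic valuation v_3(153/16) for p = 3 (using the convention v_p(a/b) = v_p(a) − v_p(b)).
v_3(153/16) = 2

Factor powers of 3 from the numerator and denominator of the reduced fraction: 153 = 3^2 · 17 and 16 = 3^0 · 16. Apply v_p(a/b) = v_p(a) − v_p(b): v_3(153/16) = 2 − 0 = 2.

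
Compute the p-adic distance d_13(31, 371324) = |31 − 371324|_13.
d_13(31, 371324) = 1/371293

Step 1 — x − y = 31 − 371324 = -371293. Step 2 — v_13(-371293) = 5 (factor: -371293 = −(13^5 · 1); the sign does not affect v_p). Step 3 — |x − y|_13 = 13^{-5} = 1/371293.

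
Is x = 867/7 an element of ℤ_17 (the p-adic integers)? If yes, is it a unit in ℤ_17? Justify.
x ∈ ℤ_17 but not a unit; v_17(x) = 2 > 0

ℤ_17 = {x ∈ ℚ_17 : v_17(x) ≥ 0} and ℤ_17^× = {x ∈ ℤ_17 : v_17(x) = 0}. Here v_17(867/7) = v_17(num) − v_17(den) = 2; compare against these criteria.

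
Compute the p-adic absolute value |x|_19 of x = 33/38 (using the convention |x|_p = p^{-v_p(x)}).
|33/38|_19 = 19

Step 1 — compute v_19(x) by factoring powers of 19 out of the numerator and denominator: v_19(33/38) = -1. Step 2 — apply |x|_p = p^{-v_p(x)} = 19^{1} = 19.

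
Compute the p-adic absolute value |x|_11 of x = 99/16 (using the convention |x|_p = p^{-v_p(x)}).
|99/16|_11 = 1/11

Step 1 — compute v_11(x) by factoring powers of 11 out of the numerator and denominator: v_11(99/16) = 1. Step 2 — apply |x|_p = p^{-v_p(x)} = 11^{-1} = 1/11.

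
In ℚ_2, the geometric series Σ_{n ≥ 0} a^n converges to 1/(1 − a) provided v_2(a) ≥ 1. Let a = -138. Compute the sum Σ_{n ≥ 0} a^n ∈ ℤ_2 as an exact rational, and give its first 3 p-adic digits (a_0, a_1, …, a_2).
Σ a^n = 1/(1 − a) = 1/139;  first 3 digits = (1, 1, 0)

v_2(a) = 1 ≥ 1, so the series converges in ℤ_2 to 1/(1 − a) = 1/(1 − (-138)) = 1/139. Expand this rational in ℤ_2: compute digits iteratively via d_i = x_i mod 2, x_{i+1} = (x_i − d_i)/2. The first 3 digits are (1, 1, 0).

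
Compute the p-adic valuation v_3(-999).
v_3(-999) = 3

v_3(n) is the largest exponent k such that 3^k divides n. Factor out: -999 = -3^3 · 37. (Sign doesn't affect v_p.) So v_3(-999) = 3.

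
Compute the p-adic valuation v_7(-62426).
v_7(-62426) = 4

v_7(n) is the largest exponent k such that 7^k divides n. Factor out: -62426 = -7^4 · 26. (Sign doesn't affect v_p.) So v_7(-62426) = 4.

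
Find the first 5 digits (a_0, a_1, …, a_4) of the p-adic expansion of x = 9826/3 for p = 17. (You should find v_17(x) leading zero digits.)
(a_0, …, a_4) = (0, 0, 0, 12, 5)

v_17(9826/3) = 3, so a_0 = ... = a_2 = 0. Factor out: x = 17^3 · u with u = 2/3 a unit in ℤ_17. Expand u iteratively via a_{v+i} = u_i mod 17, u_{i+1} = (u_i − a_{v+i})/17:
  u_0 = 2/3;  a_3 = 12;  u_1 = (u_0 − 12)/17 = -2/3
  u_1 = -2/3;  a_4 = 5;  u_2 = (u_1 − 5)/17 = -1/3
Digits: (0, 0, 0, 12, 5).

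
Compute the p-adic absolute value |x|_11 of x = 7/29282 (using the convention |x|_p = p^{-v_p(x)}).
|7/29282|_11 = 14641

Step 1 — compute v_11(x) by factoring powers of 11 out of the numerator and denominator: v_11(7/29282) = -4. Step 2 — apply |x|_p = p^{-v_p(x)} = 11^{4} = 14641.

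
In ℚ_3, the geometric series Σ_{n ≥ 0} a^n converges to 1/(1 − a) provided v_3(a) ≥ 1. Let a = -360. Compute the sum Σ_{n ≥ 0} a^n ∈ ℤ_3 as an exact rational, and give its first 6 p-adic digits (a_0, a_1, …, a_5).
Σ a^n = 1/(1 − a) = 1/361;  first 6 digits = (1, 0, 2, 1, 2, 0)

v_3(a) = 2 ≥ 1, so the series converges in ℤ_3 to 1/(1 − a) = 1/(1 − (-360)) = 1/361. Expand this rational in ℤ_3: compute digits iteratively via d_i = x_i mod 3, x_{i+1} = (x_i − d_i)/3. The first 6 digits are (1, 0, 2, 1, 2, 0).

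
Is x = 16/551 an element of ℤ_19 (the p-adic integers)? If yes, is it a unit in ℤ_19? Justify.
x ∉ ℤ_19 (v_19(x) = -1 < 0)

ℤ_19 = {x ∈ ℚ_19 : v_19(x) ≥ 0} and ℤ_19^× = {x ∈ ℤ_19 : v_19(x) = 0}. Here v_19(16/551) = v_19(num) − v_19(den) = -1; compare against these criteria.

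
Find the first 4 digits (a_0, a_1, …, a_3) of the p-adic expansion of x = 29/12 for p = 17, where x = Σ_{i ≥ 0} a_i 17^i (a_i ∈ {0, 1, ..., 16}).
(a_0, …, a_3) = (1, 10, 15, 9)

v_17(29/12) = 0 (numerator and denominator both coprime to 17), so x ∈ ℤ_17^×. Compute digits iteratively via a_i = x_i mod 17, x_{i+1} = (x_i − a_i)/17, with x_0 = x:
  x_0 = 29/12;  a_0 = 1;  x_1 = (x_0 − 1)/17 = 1/12
  x_1 = 1/12;  a_1 = 10;  x_2 = (x_1 − 10)/17 = -7/12
  x_2 = -7/12;  a_2 = 15;  x_3 = (x_2 − 15)/17 = -11/12
  x_3 = -11/12;  a_3 = 9;  x_4 = (x_3 − 9)/17 = -7/12
Digits: (1, 10, 15, 9).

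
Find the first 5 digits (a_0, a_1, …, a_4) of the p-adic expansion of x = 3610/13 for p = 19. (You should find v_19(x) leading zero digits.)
(a_0, …, a_4) = (0, 0, 11, 17, 2)

v_19(3610/13) = 2, so a_0 = ... = a_1 = 0. Factor out: x = 19^2 · u with u = 10/13 a unit in ℤ_19. Expand u iteratively via a_{v+i} = u_i mod 19, u_{i+1} = (u_i − a_{v+i})/19:
  u_0 = 10/13;  a_2 = 11;  u_1 = (u_0 − 11)/19 = -7/13
  u_1 = -7/13;  a_3 = 17;  u_2 = (u_1 − 17)/19 = -12/13
  u_2 = -12/13;  a_4 = 2;  u_3 = (u_2 − 2)/19 = -2/13
Digits: (0, 0, 11, 17, 2).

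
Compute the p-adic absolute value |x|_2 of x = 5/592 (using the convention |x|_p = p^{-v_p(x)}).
|5/592|_2 = 16

Step 1 — compute v_2(x) by factoring powers of 2 out of the numerator and denominator: v_2(5/592) = -4. Step 2 — apply |x|_p = p^{-v_p(x)} = 2^{4} = 16.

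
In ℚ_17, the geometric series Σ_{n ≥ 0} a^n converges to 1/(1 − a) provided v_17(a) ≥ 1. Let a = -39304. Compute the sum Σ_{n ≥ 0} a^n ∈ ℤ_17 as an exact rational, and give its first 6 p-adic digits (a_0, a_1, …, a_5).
Σ a^n = 1/(1 − a) = 1/39305;  first 6 digits = (1, 0, 0, 9, 16, 16)

v_17(a) = 3 ≥ 1, so the series converges in ℤ_17 to 1/(1 − a) = 1/(1 − (-39304)) = 1/39305. Expand this rational in ℤ_17: compute digits iteratively via d_i = x_i mod 17, x_{i+1} = (x_i − d_i)/17. The first 6 digits are (1, 0, 0, 9, 16, 16).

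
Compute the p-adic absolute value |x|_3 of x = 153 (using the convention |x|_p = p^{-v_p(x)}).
|153|_3 = 1/9

Step 1 — compute v_3(x) by factoring powers of 3 out of the numerator and denominator: v_3(153) = 2. Step 2 — apply |x|_p = p^{-v_p(x)} = 3^{-2} = 1/9.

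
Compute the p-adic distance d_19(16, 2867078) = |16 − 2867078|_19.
d_19(16, 2867078) = 1/130321

Step 1 — x − y = 16 − 2867078 = -2867062. Step 2 — v_19(-2867062) = 4 (factor: -2867062 = −(19^4 · 22); the sign does not affect v_p). Step 3 — |x − y|_19 = 19^{-4} = 1/130321.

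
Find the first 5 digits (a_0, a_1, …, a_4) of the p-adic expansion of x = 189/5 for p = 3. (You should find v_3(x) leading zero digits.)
(a_0, …, a_4) = (0, 0, 0, 2, 1)

v_3(189/5) = 3, so a_0 = ... = a_2 = 0. Factor out: x = 3^3 · u with u = 7/5 a unit in ℤ_3. Expand u iteratively via a_{v+i} = u_i mod 3, u_{i+1} = (u_i − a_{v+i})/3:
  u_0 = 7/5;  a_3 = 2;  u_1 = (u_0 − 2)/3 = -1/5
  u_1 = -1/5;  a_4 = 1;  u_2 = (u_1 − 1)/3 = -2/5
Digits: (0, 0, 0, 2, 1).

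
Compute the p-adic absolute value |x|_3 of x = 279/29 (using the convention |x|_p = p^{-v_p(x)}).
|279/29|_3 = 1/9

Step 1 — compute v_3(x) by factoring powers of 3 out of the numerator and denominator: v_3(279/29) = 2. Step 2 — apply |x|_p = p^{-v_p(x)} = 3^{-2} = 1/9.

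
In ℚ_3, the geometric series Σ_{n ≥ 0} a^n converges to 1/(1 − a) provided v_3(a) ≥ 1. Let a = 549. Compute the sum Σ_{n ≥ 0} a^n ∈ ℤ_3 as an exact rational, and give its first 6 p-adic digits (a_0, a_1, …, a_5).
Σ a^n = 1/(1 − a) = -1/548;  first 6 digits = (1, 0, 1, 2, 1, 0)

v_3(a) = 2 ≥ 1, so the series converges in ℤ_3 to 1/(1 − a) = 1/(1 − 549) = -1/548. Expand this rational in ℤ_3: compute digits iteratively via d_i = x_i mod 3, x_{i+1} = (x_i − d_i)/3. The first 6 digits are (1, 0, 1, 2, 1, 0).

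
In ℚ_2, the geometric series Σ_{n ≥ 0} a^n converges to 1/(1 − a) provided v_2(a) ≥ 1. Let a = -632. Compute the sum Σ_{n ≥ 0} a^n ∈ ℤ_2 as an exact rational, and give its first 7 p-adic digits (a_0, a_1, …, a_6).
Σ a^n = 1/(1 − a) = 1/633;  first 7 digits = (1, 0, 0, 1, 0, 0, 1)

v_2(a) = 3 ≥ 1, so the series converges in ℤ_2 to 1/(1 − a) = 1/(1 − (-632)) = 1/633. Expand this rational in ℤ_2: compute digits iteratively via d_i = x_i mod 2, x_{i+1} = (x_i − d_i)/2. The first 7 digits are (1, 0, 0, 1, 0, 0, 1).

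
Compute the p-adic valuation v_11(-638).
v_11(-638) = 1

v_11(n) is the largest exponent k such that 11^k divides n. Factor out: -638 = -11^1 · 58. (Sign doesn't affect v_p.) So v_11(-638) = 1.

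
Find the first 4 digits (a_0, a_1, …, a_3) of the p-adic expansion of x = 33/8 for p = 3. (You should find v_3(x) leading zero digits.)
(a_0, …, a_3) = (0, 1, 2, 2)

v_3(33/8) = 1, so a_0 = ... = a_0 = 0. Factor out: x = 3^1 · u with u = 11/8 a unit in ℤ_3. Expand u iteratively via a_{v+i} = u_i mod 3, u_{i+1} = (u_i − a_{v+i})/3:
  u_0 = 11/8;  a_1 = 1;  u_1 = (u_0 − 1)/3 = 1/8
  u_1 = 1/8;  a_2 = 2;  u_2 = (u_1 − 2)/3 = -5/8
  u_2 = -5/8;  a_3 = 2;  u_3 = (u_2 − 2)/3 = -7/8
Digits: (0, 1, 2, 2).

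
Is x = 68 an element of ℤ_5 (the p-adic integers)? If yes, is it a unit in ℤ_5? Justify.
x ∈ ℤ_5^× (unit); v_5(x) = 0

ℤ_5 = {x ∈ ℚ_5 : v_5(x) ≥ 0} and ℤ_5^× = {x ∈ ℤ_5 : v_5(x) = 0}. Here v_5(68) = v_5(num) − v_5(den) = 0; compare against these criteria.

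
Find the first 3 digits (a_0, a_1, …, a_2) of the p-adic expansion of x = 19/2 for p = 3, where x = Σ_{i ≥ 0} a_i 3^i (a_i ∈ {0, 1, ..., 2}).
(a_0, …, a_2) = (2, 1, 2)

v_3(19/2) = 0 (numerator and denominator both coprime to 3), so x ∈ ℤ_3^×. Compute digits iteratively via a_i = x_i mod 3, x_{i+1} = (x_i − a_i)/3, with x_0 = x:
  x_0 = 19/2;  a_0 = 2;  x_1 = (x_0 − 2)/3 = 5/2
  x_1 = 5/2;  a_1 = 1;  x_2 = (x_1 − 1)/3 = 1/2
  x_2 = 1/2;  a_2 = 2;  x_3 = (x_2 − 2)/3 = -1/2
Digits: (2, 1, 2).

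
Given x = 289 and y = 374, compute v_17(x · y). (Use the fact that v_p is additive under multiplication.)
v_17(108086) = 3

v_p(x) = 2 (factor: 289 = 17^2 · 1); v_p(y) = 1 (factor: 374 = 17^1 · 22). Additivity: v_p(xy) = v_p(x) + v_p(y) = 2 + 1 = 3. (Direct check: xy = 108086 = 17^3 · (22).)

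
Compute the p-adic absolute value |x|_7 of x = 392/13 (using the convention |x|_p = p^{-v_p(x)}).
|392/13|_7 = 1/49

Step 1 — compute v_7(x) by factoring powers of 7 out of the numerator and denominator: v_7(392/13) = 2. Step 2 — apply |x|_p = p^{-v_p(x)} = 7^{-2} = 1/49.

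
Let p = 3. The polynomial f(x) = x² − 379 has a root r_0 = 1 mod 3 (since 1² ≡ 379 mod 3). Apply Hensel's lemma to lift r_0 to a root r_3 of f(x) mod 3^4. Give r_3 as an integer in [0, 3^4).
r_3 = 28 (mod 81)

Hensel's recurrence: r_{i+1} = r_i − f(r_i)·(f′(r_i))^{-1} mod 3^{i+2}, with f′(x) = 2x. Iterate:
  r_0 = 1 (mod 3)
  r_1 = 1 (mod 9)
  r_2 = 1 (mod 27)
  r_3 = 28 (mod 81)
Final: r_3 = 28, and one checks f(r_3) ≡ 0 mod 3^4.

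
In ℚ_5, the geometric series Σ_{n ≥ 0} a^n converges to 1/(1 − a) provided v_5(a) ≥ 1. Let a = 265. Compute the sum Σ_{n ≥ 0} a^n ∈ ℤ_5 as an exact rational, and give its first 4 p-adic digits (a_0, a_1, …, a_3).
Σ a^n = 1/(1 − a) = -1/264;  first 4 digits = (1, 3, 4, 0)

v_5(a) = 1 ≥ 1, so the series converges in ℤ_5 to 1/(1 − a) = 1/(1 − 265) = -1/264. Expand this rational in ℤ_5: compute digits iteratively via d_i = x_i mod 5, x_{i+1} = (x_i − d_i)/5. The first 4 digits are (1, 3, 4, 0).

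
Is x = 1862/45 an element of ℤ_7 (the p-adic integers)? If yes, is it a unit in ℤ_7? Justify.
x ∈ ℤ_7 but not a unit; v_7(x) = 2 > 0

ℤ_7 = {x ∈ ℚ_7 : v_7(x) ≥ 0} and ℤ_7^× = {x ∈ ℤ_7 : v_7(x) = 0}. Here v_7(1862/45) = v_7(num) − v_7(den) = 2; compare against these criteria.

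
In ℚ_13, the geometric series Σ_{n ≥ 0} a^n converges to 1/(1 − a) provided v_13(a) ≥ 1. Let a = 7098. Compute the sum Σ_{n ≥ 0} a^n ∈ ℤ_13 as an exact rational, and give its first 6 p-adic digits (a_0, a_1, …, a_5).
Σ a^n = 1/(1 − a) = -1/7097;  first 6 digits = (1, 0, 3, 3, 9, 5)

v_13(a) = 2 ≥ 1, so the series converges in ℤ_13 to 1/(1 − a) = 1/(1 − 7098) = -1/7097. Expand this rational in ℤ_13: compute digits iteratively via d_i = x_i mod 13, x_{i+1} = (x_i − d_i)/13. The first 6 digits are (1, 0, 3, 3, 9, 5).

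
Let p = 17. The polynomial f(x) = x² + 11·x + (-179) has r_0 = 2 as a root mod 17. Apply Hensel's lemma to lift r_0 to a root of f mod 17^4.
r_3 = 24924 (mod 83521)

Hensel: r_{i+1} = r_i − f(r_i)·(f′(r_i))^{-1} mod 17^{i+2}, f′(x) = 2x + 11. Iterate:
  r_0 = 2 (mod 17)
  r_1 = 70 (mod 289)
  r_2 = 359 (mod 4913)
  r_3 = 24924 (mod 83521)
Final: r = 24924 satisfies f(r) ≡ 0 mod 17^4.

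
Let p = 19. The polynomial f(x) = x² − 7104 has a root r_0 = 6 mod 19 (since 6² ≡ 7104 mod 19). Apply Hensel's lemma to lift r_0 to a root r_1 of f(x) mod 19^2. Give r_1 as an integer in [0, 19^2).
r_1 = 234 (mod 361)

Hensel's recurrence: r_{i+1} = r_i − f(r_i)·(f′(r_i))^{-1} mod 19^{i+2}, with f′(x) = 2x. Iterate:
  r_0 = 6 (mod 19)
  r_1 = 234 (mod 361)
Final: r_1 = 234, and one checks f(r_1) ≡ 0 mod 19^2.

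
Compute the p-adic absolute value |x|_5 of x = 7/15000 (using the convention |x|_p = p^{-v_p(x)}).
|7/15000|_5 = 625

Step 1 — compute v_5(x) by factoring powers of 5 out of the numerator and denominator: v_5(7/15000) = -4. Step 2 — apply |x|_p = p^{-v_p(x)} = 5^{4} = 625.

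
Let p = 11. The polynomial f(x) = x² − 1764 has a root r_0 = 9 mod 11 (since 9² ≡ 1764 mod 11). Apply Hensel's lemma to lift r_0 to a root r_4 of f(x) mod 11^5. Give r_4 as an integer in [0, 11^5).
r_4 = 42 (mod 161051)

Hensel's recurrence: r_{i+1} = r_i − f(r_i)·(f′(r_i))^{-1} mod 11^{i+2}, with f′(x) = 2x. Iterate:
  r_0 = 9 (mod 11)
  r_1 = 42 (mod 121)
  r_2 = 42 (mod 1331)
  r_3 = 42 (mod 14641)
  r_4 = 42 (mod 161051)
Final: r_4 = 42, and one checks f(r_4) ≡ 0 mod 11^5.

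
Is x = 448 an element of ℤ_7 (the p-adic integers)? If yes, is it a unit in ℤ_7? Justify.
x ∈ ℤ_7 but not a unit; v_7(x) = 1 > 0

ℤ_7 = {x ∈ ℚ_7 : v_7(x) ≥ 0} and ℤ_7^× = {x ∈ ℤ_7 : v_7(x) = 0}. Here v_7(448) = v_7(num) − v_7(den) = 1; compare against these criteria.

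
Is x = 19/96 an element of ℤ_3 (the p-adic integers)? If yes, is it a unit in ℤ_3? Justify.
x ∉ ℤ_3 (v_3(x) = -1 < 0)

ℤ_3 = {x ∈ ℚ_3 : v_3(x) ≥ 0} and ℤ_3^× = {x ∈ ℤ_3 : v_3(x) = 0}. Here v_3(19/96) = v_3(num) − v_3(den) = -1; compare against these criteria.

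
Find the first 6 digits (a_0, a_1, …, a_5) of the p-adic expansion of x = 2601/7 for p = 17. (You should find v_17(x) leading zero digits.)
(a_0, …, a_5) = (0, 0, 11, 14, 4, 7)

v_17(2601/7) = 2, so a_0 = ... = a_1 = 0. Factor out: x = 17^2 · u with u = 9/7 a unit in ℤ_17. Expand u iteratively via a_{v+i} = u_i mod 17, u_{i+1} = (u_i − a_{v+i})/17:
  u_0 = 9/7;  a_2 = 11;  u_1 = (u_0 − 11)/17 = -4/7
  u_1 = -4/7;  a_3 = 14;  u_2 = (u_1 − 14)/17 = -6/7
  u_2 = -6/7;  a_4 = 4;  u_3 = (u_2 − 4)/17 = -2/7
  u_3 = -2/7;  a_5 = 7;  u_4 = (u_3 − 7)/17 = -3/7
Digits: (0, 0, 11, 14, 4, 7).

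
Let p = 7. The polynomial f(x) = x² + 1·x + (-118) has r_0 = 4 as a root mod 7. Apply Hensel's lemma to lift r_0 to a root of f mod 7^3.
r_2 = 53 (mod 343)

Hensel: r_{i+1} = r_i − f(r_i)·(f′(r_i))^{-1} mod 7^{i+2}, f′(x) = 2x + 1. Iterate:
  r_0 = 4 (mod 7)
  r_1 = 4 (mod 49)
  r_2 = 53 (mod 343)
Final: r = 53 satisfies f(r) ≡ 0 mod 7^3.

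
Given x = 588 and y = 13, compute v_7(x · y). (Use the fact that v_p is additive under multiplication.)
v_7(7644) = 2

v_p(x) = 2 (factor: 588 = 7^2 · 12); v_p(y) = 0 (factor: 13 = 7^0 · 13). Additivity: v_p(xy) = v_p(x) + v_p(y) = 2 + 0 = 2. (Direct check: xy = 7644 = 7^2 · (156).)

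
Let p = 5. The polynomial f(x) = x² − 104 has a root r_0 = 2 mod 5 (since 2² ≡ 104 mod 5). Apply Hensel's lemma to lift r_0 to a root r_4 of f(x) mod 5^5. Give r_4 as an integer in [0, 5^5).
r_4 = 652 (mod 3125)

Hensel's recurrence: r_{i+1} = r_i − f(r_i)·(f′(r_i))^{-1} mod 5^{i+2}, with f′(x) = 2x. Iterate:
  r_0 = 2 (mod 5)
  r_1 = 2 (mod 25)
  r_2 = 27 (mod 125)
  r_3 = 27 (mod 625)
  r_4 = 652 (mod 3125)
Final: r_4 = 652, and one checks f(r_4) ≡ 0 mod 5^5.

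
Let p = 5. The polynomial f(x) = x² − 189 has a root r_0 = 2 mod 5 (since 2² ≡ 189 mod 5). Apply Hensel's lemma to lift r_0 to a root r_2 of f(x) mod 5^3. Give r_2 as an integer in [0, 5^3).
r_2 = 117 (mod 125)

Hensel's recurrence: r_{i+1} = r_i − f(r_i)·(f′(r_i))^{-1} mod 5^{i+2}, with f′(x) = 2x. Iterate:
  r_0 = 2 (mod 5)
  r_1 = 17 (mod 25)
  r_2 = 117 (mod 125)
Final: r_2 = 117, and one checks f(r_2) ≡ 0 mod 5^3.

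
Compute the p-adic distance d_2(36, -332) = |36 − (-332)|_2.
d_2(36, -332) = 1/16

Step 1 — x − y = 36 − (-332) = 368. Step 2 — v_2(368) = 4 (factor: 368 = (2^4 · 23); the sign does not affect v_p). Step 3 — |x − y|_2 = 2^{-4} = 1/16.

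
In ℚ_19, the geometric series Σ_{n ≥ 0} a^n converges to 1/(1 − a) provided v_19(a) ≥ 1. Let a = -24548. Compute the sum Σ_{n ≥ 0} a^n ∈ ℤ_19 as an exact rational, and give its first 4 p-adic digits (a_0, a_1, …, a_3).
Σ a^n = 1/(1 − a) = 1/24549;  first 4 digits = (1, 0, 8, 15)

v_19(a) = 2 ≥ 1, so the series converges in ℤ_19 to 1/(1 − a) = 1/(1 − (-24548)) = 1/24549. Expand this rational in ℤ_19: compute digits iteratively via d_i = x_i mod 19, x_{i+1} = (x_i − d_i)/19. The first 4 digits are (1, 0, 8, 15).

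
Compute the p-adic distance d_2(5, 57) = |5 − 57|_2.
d_2(5, 57) = 1/4

Step 1 — x − y = 5 − 57 = -52. Step 2 — v_2(-52) = 2 (factor: -52 = −(2^2 · 13); the sign does not affect v_p). Step 3 — |x − y|_2 = 2^{-2} = 1/4.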